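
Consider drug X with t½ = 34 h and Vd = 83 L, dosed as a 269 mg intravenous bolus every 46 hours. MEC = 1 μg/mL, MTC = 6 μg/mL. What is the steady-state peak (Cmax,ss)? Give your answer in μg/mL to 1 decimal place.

5.3 μg/mL

k = ln2/t½ = ln2/34 ≈ 0.020387 h⁻¹; fraction remaining f = e^(−kτ) = e^(−0.020387×46) ≈ 0.3915.
Accumulation ratio R = 1/(1 − f) ≈ 1/0.6085 ≈ 1.6434.
Single-dose peak C₀ = D/Vd = 269/83 ≈ 3.241 μg/mL.
Steady-state peak Cmax,ss = C₀·R ≈ 3.241 × 1.6434 ≈ 5.326 μg/mL.
Peak 5.3 μg/mL vs MTC 6 μg/mL: below toxic threshold.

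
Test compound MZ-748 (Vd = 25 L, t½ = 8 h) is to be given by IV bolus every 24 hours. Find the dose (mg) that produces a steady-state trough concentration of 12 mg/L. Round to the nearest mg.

τ/t½ = 24/8 ≈ 3, so f = (1/2)^(24/8) ≈ 0.125000.
Cmin,ss = (D/Vd)·f/(1−f), so D = Cmin,ss·Vd·(1−f)/f.
D = 12 × 25 × (1−f)/f ≈ 12 × 25 × 7.00000 ≈ 2100.00 mg.

2100 mg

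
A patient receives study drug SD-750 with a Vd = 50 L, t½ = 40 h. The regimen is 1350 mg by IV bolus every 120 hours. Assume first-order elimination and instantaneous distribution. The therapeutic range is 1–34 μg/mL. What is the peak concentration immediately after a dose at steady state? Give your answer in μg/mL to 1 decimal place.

30.9 μg/mL

The dosing interval is 3 half-lives, so f = 2^(−3) = 0.125.
At steady state, R = 1/(1 − 0.125) = 8/7.
Single-dose peak C₀ = D/Vd = 1350/50 = 27 μg/mL.
Steady-state peak Cmax,ss = C₀·R = 27 × 8/7 ≈ 30.857 μg/mL.
Peak 30.9 μg/mL vs MTC 34 μg/mL: below toxic threshold.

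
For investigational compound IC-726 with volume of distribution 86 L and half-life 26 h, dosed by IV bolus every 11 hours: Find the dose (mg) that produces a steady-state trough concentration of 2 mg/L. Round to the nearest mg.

59 mg

τ/t½ = 11/26 ≈ 0.42308, so f = (1/2)^(11/26) ≈ 0.745832.
Cmin,ss = (D/Vd)·f/(1−f), so D = Cmin,ss·Vd·(1−f)/f.
D = 2 × 86 × (1−f)/f ≈ 2 × 86 × 0.34078 ≈ 58.61 mg.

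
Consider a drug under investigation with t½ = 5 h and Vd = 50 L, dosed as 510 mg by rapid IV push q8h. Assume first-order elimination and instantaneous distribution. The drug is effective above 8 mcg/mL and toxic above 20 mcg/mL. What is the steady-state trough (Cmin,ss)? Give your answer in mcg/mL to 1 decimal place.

k = ln2/t½ = ln2/5 ≈ 0.138629 h⁻¹; fraction remaining f = e^(−kτ) = e^(−0.138629×8) ≈ 0.3299.
Accumulation ratio R = 1/(1 − f) ≈ 1/0.6701 ≈ 1.4923.
Single-dose peak C₀ = D/Vd = 510/50 ≈ 10.200 mcg/mL.
Steady-state peak Cmax,ss = C₀·R ≈ 10.200 × 1.4923 ≈ 15.221 mcg/mL.
Steady-state trough Cmin,ss = Cmax,ss·f ≈ 15.221 × 0.3299 ≈ 5.021 mcg/mL.
Trough 5.0 mcg/mL vs MEC 8 mcg/mL: subtherapeutic.

5.0 mcg/mL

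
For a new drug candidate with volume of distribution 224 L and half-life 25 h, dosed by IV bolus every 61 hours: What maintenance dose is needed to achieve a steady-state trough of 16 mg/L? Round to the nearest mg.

15864 mg

τ/t½ = 61/25 ≈ 2.44, so f = (1/2)^(61/25) ≈ 0.184284.
Cmin,ss = (D/Vd)·f/(1−f), so D = Cmin,ss·Vd·(1−f)/f.
D = 16 × 224 × (1−f)/f ≈ 16 × 224 × 4.42641 ≈ 15864.25 mg.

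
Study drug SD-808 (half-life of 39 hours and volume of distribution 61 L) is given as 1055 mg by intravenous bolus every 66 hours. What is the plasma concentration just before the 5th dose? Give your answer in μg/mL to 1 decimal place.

7.7 μg/mL

f = (1/2)^(τ/t½) = (1/2)^(66/39) ≈ 0.3094.
C₀ = D/Vd = 1055/61 ≈ 17.295 μg/mL.
Before the 5th dose, 4 doses have been given. Superposition: Cmin = C₀·(f + f² + … + f^4).
≈ 17.295 × (0.3094 + 0.0957 + 0.0296 + 0.0092) ≈ 17.295 × 0.4439 ≈ 7.677 μg/mL.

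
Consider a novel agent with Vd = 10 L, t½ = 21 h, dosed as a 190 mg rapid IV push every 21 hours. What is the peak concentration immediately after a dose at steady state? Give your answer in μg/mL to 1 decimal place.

τ = 21 h = 1 half-life, so f = (1/2)^1 = 0.5.
At steady state, R = 1/(1 − 0.5) = 2/1.
Single-dose peak C₀ = D/Vd = 190/10 = 19 μg/mL.
Steady-state peak Cmax,ss = C₀·R = 19 × 2/1 ≈ 38.000 μg/mL.

38.0 μg/mL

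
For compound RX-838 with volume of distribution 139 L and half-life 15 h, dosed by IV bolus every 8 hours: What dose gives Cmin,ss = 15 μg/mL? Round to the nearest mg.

933 mg

τ/t½ = 8/15 ≈ 0.53333, so f = (1/2)^(8/15) ≈ 0.690956.
Cmin,ss = (D/Vd)·f/(1−f), so D = Cmin,ss·Vd·(1−f)/f.
D = 15 × 139 × (1−f)/f ≈ 15 × 139 × 0.44727 ≈ 932.56 mg.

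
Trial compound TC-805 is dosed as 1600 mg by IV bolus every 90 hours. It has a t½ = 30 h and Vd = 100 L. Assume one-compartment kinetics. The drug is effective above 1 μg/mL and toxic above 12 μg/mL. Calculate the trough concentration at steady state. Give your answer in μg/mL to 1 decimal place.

2.3 μg/mL

The dosing interval is 3 half-lives, so f = 2^(−3) = 0.125.
At steady state, R = 1/(1 − 0.125) = 8/7.
Single-dose peak C₀ = D/Vd = 1600/100 = 16 μg/mL.
Steady-state peak Cmax,ss = C₀·R = 16 × 8/7 ≈ 18.286 μg/mL.
Steady-state trough Cmin,ss = Cmax,ss·f ≈ 18.286 × 0.125 ≈ 2.286 μg/mL.
Trough 2.3 μg/mL vs MEC 1 μg/mL: adequate.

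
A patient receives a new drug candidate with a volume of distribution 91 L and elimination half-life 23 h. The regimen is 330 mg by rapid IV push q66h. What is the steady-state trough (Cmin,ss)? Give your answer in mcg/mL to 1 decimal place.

0.6 mcg/mL

k = ln2/t½ = ln2/23 ≈ 0.030137 h⁻¹; fraction remaining f = e^(−kτ) = e^(−0.030137×66) ≈ 0.1368.
Each bolus raises the concentration by D/Vd = 330/91 ≈ 3.626 mcg/mL.
Steady-state trough Cmin,ss = C₀·f/(1−f) ≈ 3.626 × 0.1368/0.8632 ≈ 0.575 mcg/mL.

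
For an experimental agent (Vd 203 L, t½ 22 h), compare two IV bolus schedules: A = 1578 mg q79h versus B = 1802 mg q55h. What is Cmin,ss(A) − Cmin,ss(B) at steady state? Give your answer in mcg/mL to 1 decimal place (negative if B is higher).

-1.2 mcg/mL

Regimen A: f = (1/2)^(79/22) ≈ 0.0830; Cmin,ss = (1578/203)·f/(1−f) ≈ 0.704 mcg/mL.
Regimen B: f = (1/2)^(55/22) ≈ 0.1768; Cmin,ss = (1802/203)·f/(1−f) ≈ 1.906 mcg/mL.
Difference ≈ 0.704 − 1.906 ≈ -1.202 mcg/mL.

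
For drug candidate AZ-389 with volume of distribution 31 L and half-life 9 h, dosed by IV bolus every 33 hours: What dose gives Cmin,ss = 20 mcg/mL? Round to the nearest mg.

τ/t½ = 33/9 ≈ 3.6667, so f = (1/2)^(33/9) ≈ 0.078745.
Cmin,ss = (D/Vd)·f/(1−f), so D = Cmin,ss·Vd·(1−f)/f.
D = 20 × 31 × (1−f)/f ≈ 20 × 31 × 11.69922 ≈ 7253.52 mg.

7254 mg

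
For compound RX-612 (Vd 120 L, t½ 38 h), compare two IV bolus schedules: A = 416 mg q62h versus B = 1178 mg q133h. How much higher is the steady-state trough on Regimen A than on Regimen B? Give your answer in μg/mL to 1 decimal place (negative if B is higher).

Regimen A: f = (1/2)^(62/38) ≈ 0.3227; Cmin,ss = (416/120)·f/(1−f) ≈ 1.652 μg/mL.
Regimen B: f = (1/2)^(133/38) ≈ 0.0884; Cmin,ss = (1178/120)·f/(1−f) ≈ 0.952 μg/mL.
Difference ≈ 1.652 − 0.952 ≈ 0.700 μg/mL.

0.7 μg/mL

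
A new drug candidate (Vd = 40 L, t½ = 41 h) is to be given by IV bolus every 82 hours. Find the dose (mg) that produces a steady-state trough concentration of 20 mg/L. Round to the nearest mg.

2400 mg

τ/t½ = 82/41 ≈ 2, so f = (1/2)^(82/41) ≈ 0.250000.
Cmin,ss = (D/Vd)·f/(1−f), so D = Cmin,ss·Vd·(1−f)/f.
D = 20 × 40 × (1−f)/f ≈ 20 × 40 × 3.00000 ≈ 2400.00 mg.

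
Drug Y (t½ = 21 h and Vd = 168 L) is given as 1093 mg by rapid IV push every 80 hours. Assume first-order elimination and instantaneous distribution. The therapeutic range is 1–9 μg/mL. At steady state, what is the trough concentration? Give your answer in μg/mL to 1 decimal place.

k = ln2/t½ = ln2/21 ≈ 0.033007 h⁻¹; fraction remaining f = e^(−kτ) = e^(−0.033007×80) ≈ 0.0713.
Single-dose peak C₀ = D/Vd = 1093/168 ≈ 6.506 μg/mL.
Steady-state trough Cmin,ss = C₀·f/(1−f) ≈ 6.506 × 0.0713/0.9287 ≈ 0.499 μg/mL.
Trough 0.5 μg/mL vs MEC 1 μg/mL: subtherapeutic.

0.5 μg/mL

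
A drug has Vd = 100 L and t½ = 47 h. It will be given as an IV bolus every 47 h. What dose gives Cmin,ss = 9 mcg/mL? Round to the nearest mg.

τ/t½ = 47/47 ≈ 1, so f = (1/2)^(47/47) ≈ 0.500000.
Cmin,ss = (D/Vd)·f/(1−f), so D = Cmin,ss·Vd·(1−f)/f.
D = 9 × 100 × (1−f)/f ≈ 9 × 100 × 1.00000 ≈ 900.00 mg.

900 mg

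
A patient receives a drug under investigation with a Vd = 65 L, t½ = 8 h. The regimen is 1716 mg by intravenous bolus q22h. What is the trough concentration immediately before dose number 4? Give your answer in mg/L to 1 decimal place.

f = (1/2)^(τ/t½) = (1/2)^(22/8) ≈ 0.1487.
C₀ = D/Vd = 1716/65 ≈ 26.400 mg/L.
Before the 4th dose, 3 doses have been given. Superposition: Cmin = C₀·(f + f² + … + f^3).
≈ 26.400 × (0.1487 + 0.0221 + 0.0033) ≈ 26.400 × 0.1741 ≈ 4.596 mg/L.

4.6 mg/L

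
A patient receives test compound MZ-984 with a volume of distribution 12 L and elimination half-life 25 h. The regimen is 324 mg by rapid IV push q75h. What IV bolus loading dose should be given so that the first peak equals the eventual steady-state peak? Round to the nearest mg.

f = (1/2)^(75/25) ≈ 0.125000; accumulation ratio R = 1/(1−f) ≈ 1.14286.
Loading dose to hit Cmax,ss on first dose: D_load = D_maint·R ≈ 324 × 1.14286 ≈ 370.29 mg.

370 mg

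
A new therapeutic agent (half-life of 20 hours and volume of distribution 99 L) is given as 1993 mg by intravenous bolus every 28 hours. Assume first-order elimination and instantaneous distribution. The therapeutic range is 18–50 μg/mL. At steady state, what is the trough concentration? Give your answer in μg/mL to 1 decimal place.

k = ln2/t½ = ln2/20 ≈ 0.034657 h⁻¹; fraction remaining f = e^(−kτ) = e^(−0.034657×28) ≈ 0.3789.
At steady state, accumulation factor R = 1/(1 − e^(−kτ)) ≈ 1.6100.
Each bolus raises the concentration by D/Vd = 1993/99 ≈ 20.131 μg/mL.
Steady-state peak Cmax,ss = C₀·R ≈ 20.131 × 1.6100 ≈ 32.411 μg/mL.
Steady-state trough Cmin,ss = Cmax,ss·f ≈ 32.411 × 0.3789 ≈ 12.281 μg/mL.
Trough 12.3 μg/mL vs MEC 18 μg/mL: subtherapeutic.

12.3 μg/mL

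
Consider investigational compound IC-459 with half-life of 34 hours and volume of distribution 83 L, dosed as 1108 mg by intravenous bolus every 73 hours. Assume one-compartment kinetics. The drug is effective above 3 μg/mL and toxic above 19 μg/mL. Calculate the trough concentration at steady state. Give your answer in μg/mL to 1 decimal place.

3.9 μg/mL

k = ln2/t½ = ln2/34 ≈ 0.020387 h⁻¹; fraction remaining f = e^(−kτ) = e^(−0.020387×73) ≈ 0.2258.
Single-dose peak C₀ = D/Vd = 1108/83 ≈ 13.349 μg/mL.
Steady-state trough Cmin,ss = C₀·f/(1−f) ≈ 13.349 × 0.2258/0.7742 ≈ 3.893 μg/mL.
Trough 3.9 μg/mL vs MEC 3 μg/mL: adequate.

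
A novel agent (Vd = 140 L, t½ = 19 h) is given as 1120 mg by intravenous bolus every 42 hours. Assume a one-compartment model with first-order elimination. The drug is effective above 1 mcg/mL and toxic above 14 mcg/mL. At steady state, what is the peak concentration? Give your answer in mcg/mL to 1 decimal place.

10.2 mcg/mL

Over one 42-h interval, 42/19 ≈ 2.2105 half-lives elapse, leaving f ≈ 0.2161 of each dose.
At steady state, accumulation factor R = 1/(1 − e^(−kτ)) ≈ 1.2757.
Each bolus raises the concentration by D/Vd = 1120/140 ≈ 8.000 mcg/mL.
Steady-state peak Cmax,ss = C₀·R ≈ 8.000 × 1.2757 ≈ 10.206 mcg/mL.
Peak 10.2 mcg/mL vs MTC 14 mcg/mL: below toxic threshold.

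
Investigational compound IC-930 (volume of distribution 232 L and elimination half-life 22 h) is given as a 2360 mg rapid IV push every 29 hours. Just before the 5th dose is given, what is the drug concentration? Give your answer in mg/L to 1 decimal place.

f = (1/2)^(τ/t½) = (1/2)^(29/22) ≈ 0.4010.
C₀ = D/Vd = 2360/232 ≈ 10.172 mg/L.
Before the 5th dose, 4 doses have been given. Superposition: Cmin = C₀·(f + f² + … + f^4).
≈ 10.172 × (0.4010 + 0.1608 + 0.0645 + 0.0259) ≈ 10.172 × 0.6522 ≈ 6.634 mg/L.

6.6 mg/L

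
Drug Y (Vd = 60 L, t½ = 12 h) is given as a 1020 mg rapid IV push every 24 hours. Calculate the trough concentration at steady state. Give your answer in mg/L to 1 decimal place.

5.7 mg/L

τ = 24 h = 2 half-lives, so f = (1/2)^2 = 0.25.
At steady state, R = 1/(1 − 0.25) = 4/3.
Single-dose peak C₀ = D/Vd = 1020/60 = 17 mg/L.
Steady-state peak Cmax,ss = C₀·R = 17 × 4/3 ≈ 22.667 mg/L.
Steady-state trough Cmin,ss = Cmax,ss·f ≈ 22.667 × 0.25 ≈ 5.667 mg/L.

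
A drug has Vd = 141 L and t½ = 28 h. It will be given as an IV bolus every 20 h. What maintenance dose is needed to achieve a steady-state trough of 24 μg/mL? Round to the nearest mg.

2168 mg

τ/t½ = 20/28 ≈ 0.71429, so f = (1/2)^(20/28) ≈ 0.609507.
Cmin,ss = (D/Vd)·f/(1−f), so D = Cmin,ss·Vd·(1−f)/f.
D = 24 × 141 × (1−f)/f ≈ 24 × 141 × 0.64067 ≈ 2168.03 mg.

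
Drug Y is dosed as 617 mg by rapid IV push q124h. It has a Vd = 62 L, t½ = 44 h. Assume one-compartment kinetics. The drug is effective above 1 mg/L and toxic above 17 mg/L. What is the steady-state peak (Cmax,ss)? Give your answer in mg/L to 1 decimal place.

k = ln2/t½ = ln2/44 ≈ 0.015753 h⁻¹; fraction remaining f = e^(−kτ) = e^(−0.015753×124) ≈ 0.1418.
Accumulation ratio R = 1/(1 − f) ≈ 1/0.8582 ≈ 1.1652.
Each bolus raises the concentration by D/Vd = 617/62 ≈ 9.952 mg/L.
Steady-state peak Cmax,ss = C₀·R ≈ 9.952 × 1.1652 ≈ 11.596 mg/L.
Peak 11.6 mg/L vs MTC 17 mg/L: below toxic threshold.

11.6 mg/L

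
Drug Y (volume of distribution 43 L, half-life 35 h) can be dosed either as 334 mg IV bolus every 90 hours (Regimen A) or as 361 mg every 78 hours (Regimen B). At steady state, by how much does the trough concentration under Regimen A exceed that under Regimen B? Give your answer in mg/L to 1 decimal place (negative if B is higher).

-0.7 mg/L

Regimen A: f = (1/2)^(90/35) ≈ 0.1682; Cmin,ss = (334/43)·f/(1−f) ≈ 1.571 mg/L.
Regimen B: f = (1/2)^(78/35) ≈ 0.2134; Cmin,ss = (361/43)·f/(1−f) ≈ 2.278 mg/L.
Difference ≈ 1.571 − 2.278 ≈ -0.707 mg/L.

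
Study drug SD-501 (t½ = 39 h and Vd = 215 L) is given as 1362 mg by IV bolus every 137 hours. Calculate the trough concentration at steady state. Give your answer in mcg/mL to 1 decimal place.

0.6 mcg/mL

Over one 137-h interval, 137/39 ≈ 3.5128 half-lives elapse, leaving f ≈ 0.0876 of each dose.
At steady state, accumulation factor R = 1/(1 − e^(−kτ)) ≈ 1.0960.
Single-dose peak C₀ = D/Vd = 1362/215 ≈ 6.335 mcg/mL.
Steady-state peak Cmax,ss = C₀·R ≈ 6.335 × 1.0960 ≈ 6.943 mcg/mL.
One interval later, Cmin,ss = Cmax,ss·e^(−kτ) ≈ 6.943 × 0.0876 ≈ 0.608 mcg/mL.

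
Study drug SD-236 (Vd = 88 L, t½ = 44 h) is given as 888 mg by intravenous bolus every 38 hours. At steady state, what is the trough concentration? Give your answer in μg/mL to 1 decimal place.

12.3 μg/mL

τ/t½ = 38/44 ≈ 0.86364, so fraction remaining f = (1/2)^(38/44) ≈ 0.5496.
At steady state, accumulation factor R = 1/(1 − e^(−kτ)) ≈ 2.2202.
Each bolus raises the concentration by D/Vd = 888/88 ≈ 10.091 μg/mL.
Steady-state peak Cmax,ss = C₀·R ≈ 10.091 × 2.2202 ≈ 22.404 μg/mL.
Steady-state trough Cmin,ss = Cmax,ss·f ≈ 22.404 × 0.5496 ≈ 12.313 μg/mL.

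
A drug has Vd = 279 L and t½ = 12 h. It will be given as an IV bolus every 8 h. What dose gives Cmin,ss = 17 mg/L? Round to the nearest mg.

τ/t½ = 8/12 ≈ 0.66667, so f = (1/2)^(8/12) ≈ 0.629961.
Cmin,ss = (D/Vd)·f/(1−f), so D = Cmin,ss·Vd·(1−f)/f.
D = 17 × 279 × (1−f)/f ≈ 17 × 279 × 0.58740 ≈ 2786.04 mg.

2786 mg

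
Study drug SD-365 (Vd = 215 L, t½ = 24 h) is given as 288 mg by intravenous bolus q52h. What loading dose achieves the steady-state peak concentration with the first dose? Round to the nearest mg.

371 mg

f = (1/2)^(52/24) ≈ 0.222725; accumulation ratio R = 1/(1−f) ≈ 1.28655.
Loading dose to hit Cmax,ss on first dose: D_load = D_maint·R ≈ 288 × 1.28655 ≈ 370.53 mg.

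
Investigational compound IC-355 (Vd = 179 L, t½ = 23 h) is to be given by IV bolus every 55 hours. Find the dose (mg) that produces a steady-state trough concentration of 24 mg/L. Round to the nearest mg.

18242 mg

τ/t½ = 55/23 ≈ 2.3913, so f = (1/2)^(55/23) ≈ 0.190610.
Cmin,ss = (D/Vd)·f/(1−f), so D = Cmin,ss·Vd·(1−f)/f.
D = 24 × 179 × (1−f)/f ≈ 24 × 179 × 4.24631 ≈ 18242.15 mg.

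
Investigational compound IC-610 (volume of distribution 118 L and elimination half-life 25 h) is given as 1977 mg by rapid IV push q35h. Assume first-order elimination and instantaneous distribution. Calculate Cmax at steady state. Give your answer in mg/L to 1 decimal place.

27.0 mg/L

k = ln2/t½ = ln2/25 ≈ 0.027726 h⁻¹; fraction remaining f = e^(−kτ) = e^(−0.027726×35) ≈ 0.3789.
Accumulation ratio R = 1/(1 − f) ≈ 1/0.6211 ≈ 1.6100.
Single-dose peak C₀ = D/Vd = 1977/118 ≈ 16.754 mg/L.
Steady-state peak Cmax,ss = C₀·R ≈ 16.754 × 1.6100 ≈ 26.974 mg/L.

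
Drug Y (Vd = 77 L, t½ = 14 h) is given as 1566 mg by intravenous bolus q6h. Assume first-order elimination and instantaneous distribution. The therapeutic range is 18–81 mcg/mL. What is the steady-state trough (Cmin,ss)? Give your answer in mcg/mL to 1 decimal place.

58.8 mcg/mL

τ/t½ = 6/14 ≈ 0.42857, so fraction remaining f = (1/2)^(6/14) ≈ 0.7430.
Accumulation ratio R = 1/(1 − f) ≈ 1/0.2570 ≈ 3.8911.
Each bolus raises the concentration by D/Vd = 1566/77 ≈ 20.338 mcg/mL.
Steady-state peak Cmax,ss = C₀·R ≈ 20.338 × 3.8911 ≈ 79.137 mcg/mL.
One interval later, Cmin,ss = Cmax,ss·e^(−kτ) ≈ 79.137 × 0.7430 ≈ 58.799 mcg/mL.
Trough 58.8 mcg/mL vs MEC 18 mcg/mL: adequate.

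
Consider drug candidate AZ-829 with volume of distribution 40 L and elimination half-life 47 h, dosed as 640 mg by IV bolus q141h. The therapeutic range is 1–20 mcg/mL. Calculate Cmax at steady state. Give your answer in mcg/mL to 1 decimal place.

18.3 mcg/mL

The dosing interval is 3 half-lives, so f = 2^(−3) = 0.125.
At steady state, R = 1/(1 − 0.125) = 8/7.
Single-dose peak C₀ = D/Vd = 640/40 = 16 mcg/mL.
Steady-state peak Cmax,ss = C₀·R = 16 × 8/7 ≈ 18.286 mcg/mL.
Peak 18.3 mcg/mL vs MTC 20 mcg/mL: below toxic threshold.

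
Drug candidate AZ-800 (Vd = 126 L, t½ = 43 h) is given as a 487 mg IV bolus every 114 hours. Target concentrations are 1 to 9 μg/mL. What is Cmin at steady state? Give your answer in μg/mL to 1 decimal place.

k = ln2/t½ = ln2/43 ≈ 0.016120 h⁻¹; fraction remaining f = e^(−kτ) = e^(−0.016120×114) ≈ 0.1592.
Accumulation ratio R = 1/(1 − f) ≈ 1/0.8408 ≈ 1.1893.
Each bolus raises the concentration by D/Vd = 487/126 ≈ 3.865 μg/mL.
Cmax,ss = C₀/(1 − f) ≈ 3.865/0.8408 ≈ 4.597 μg/mL.
One interval later, Cmin,ss = Cmax,ss·e^(−kτ) ≈ 4.597 × 0.1592 ≈ 0.732 μg/mL.
Trough 0.7 μg/mL vs MEC 1 μg/mL: subtherapeutic.

0.7 μg/mL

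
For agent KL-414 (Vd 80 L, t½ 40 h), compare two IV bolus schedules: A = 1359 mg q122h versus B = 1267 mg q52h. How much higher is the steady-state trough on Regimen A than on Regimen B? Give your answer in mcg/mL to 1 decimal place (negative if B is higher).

Regimen A: f = (1/2)^(122/40) ≈ 0.1207; Cmin,ss = (1359/80)·f/(1−f) ≈ 2.332 mcg/mL.
Regimen B: f = (1/2)^(52/40) ≈ 0.4061; Cmin,ss = (1267/80)·f/(1−f) ≈ 10.829 mcg/mL.
Difference ≈ 2.332 − 10.829 ≈ -8.497 mcg/mL.

-8.5 mcg/mL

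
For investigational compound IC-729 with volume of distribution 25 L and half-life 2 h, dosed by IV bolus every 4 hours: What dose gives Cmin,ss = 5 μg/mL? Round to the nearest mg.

τ/t½ = 4/2 ≈ 2, so f = (1/2)^(4/2) ≈ 0.250000.
Cmin,ss = (D/Vd)·f/(1−f), so D = Cmin,ss·Vd·(1−f)/f.
D = 5 × 25 × (1−f)/f ≈ 5 × 25 × 3.00000 ≈ 375.00 mg.

375 mg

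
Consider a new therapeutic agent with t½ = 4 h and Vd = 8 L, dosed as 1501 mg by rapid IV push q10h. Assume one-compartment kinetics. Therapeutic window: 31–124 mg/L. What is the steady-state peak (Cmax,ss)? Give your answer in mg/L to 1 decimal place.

227.9 mg/L

k = ln2/t½ = ln2/4 ≈ 0.173287 h⁻¹; fraction remaining f = e^(−kτ) = e^(−0.173287×10) ≈ 0.1768.
At steady state, accumulation factor R = 1/(1 − e^(−kτ)) ≈ 1.2148.
Single-dose peak C₀ = D/Vd = 1501/8 ≈ 187.625 mg/L.
Cmax,ss = C₀/(1 − f) ≈ 187.625/0.8232 ≈ 227.922 mg/L.
Peak 227.9 mg/L vs MTC 124 mg/L: exceeds toxic threshold.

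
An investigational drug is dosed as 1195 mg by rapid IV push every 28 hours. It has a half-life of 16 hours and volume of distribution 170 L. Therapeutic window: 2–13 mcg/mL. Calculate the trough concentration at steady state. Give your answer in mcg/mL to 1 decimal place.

3.0 mcg/mL

k = ln2/t½ = ln2/16 ≈ 0.043322 h⁻¹; fraction remaining f = e^(−kτ) = e^(−0.043322×28) ≈ 0.2973.
Each bolus raises the concentration by D/Vd = 1195/170 ≈ 7.029 mcg/mL.
Steady-state trough Cmin,ss = C₀·f/(1−f) ≈ 7.029 × 0.2973/0.7027 ≈ 2.974 mcg/mL.
Trough 3.0 mcg/mL vs MEC 2 mcg/mL: adequate.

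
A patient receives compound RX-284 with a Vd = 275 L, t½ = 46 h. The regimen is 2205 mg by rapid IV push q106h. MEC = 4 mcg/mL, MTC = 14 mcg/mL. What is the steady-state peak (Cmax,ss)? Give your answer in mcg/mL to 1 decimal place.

10.1 mcg/mL

τ/t½ = 106/46 ≈ 2.3043, so fraction remaining f = (1/2)^(106/46) ≈ 0.2025.
At steady state, accumulation factor R = 1/(1 − e^(−kτ)) ≈ 1.2539.
Single-dose peak C₀ = D/Vd = 2205/275 ≈ 8.018 mcg/mL.
Cmax,ss = C₀/(1 − f) ≈ 8.018/0.7975 ≈ 10.054 mcg/mL.
Peak 10.1 mcg/mL vs MTC 14 mcg/mL: below toxic threshold.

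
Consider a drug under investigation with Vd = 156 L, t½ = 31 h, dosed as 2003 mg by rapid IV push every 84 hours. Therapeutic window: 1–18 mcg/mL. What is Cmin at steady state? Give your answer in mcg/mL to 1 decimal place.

2.3 mcg/mL

Over one 84-h interval, 84/31 ≈ 2.7097 half-lives elapse, leaving f ≈ 0.1529 of each dose.
Accumulation ratio R = 1/(1 − f) ≈ 1/0.8471 ≈ 1.1805.
Single-dose peak C₀ = D/Vd = 2003/156 ≈ 12.840 mcg/mL.
Steady-state peak Cmax,ss = C₀·R ≈ 12.840 × 1.1805 ≈ 15.158 mcg/mL.
Steady-state trough Cmin,ss = Cmax,ss·f ≈ 15.158 × 0.1529 ≈ 2.318 mcg/mL.
Trough 2.3 mcg/mL vs MEC 1 mcg/mL: adequate.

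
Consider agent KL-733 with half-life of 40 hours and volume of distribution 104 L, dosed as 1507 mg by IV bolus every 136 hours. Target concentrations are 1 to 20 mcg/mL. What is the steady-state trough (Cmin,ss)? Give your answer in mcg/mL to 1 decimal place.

Over one 136-h interval, 136/40 ≈ 3.4 half-lives elapse, leaving f ≈ 0.0947 of each dose.
Single-dose peak C₀ = D/Vd = 1507/104 ≈ 14.490 mcg/mL.
Steady-state trough Cmin,ss = C₀·f/(1−f) ≈ 14.490 × 0.0947/0.9053 ≈ 1.516 mcg/mL.
Trough 1.5 mcg/mL vs MEC 1 mcg/mL: adequate.

1.5 mcg/mL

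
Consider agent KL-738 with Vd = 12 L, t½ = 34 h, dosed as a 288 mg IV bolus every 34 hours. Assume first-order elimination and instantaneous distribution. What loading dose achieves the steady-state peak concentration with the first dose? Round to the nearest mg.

f = (1/2)^(34/34) ≈ 0.500000; accumulation ratio R = 1/(1−f) ≈ 2.00000.
Loading dose to hit Cmax,ss on first dose: D_load = D_maint·R ≈ 288 × 2.00000 ≈ 576.00 mg.

576 mg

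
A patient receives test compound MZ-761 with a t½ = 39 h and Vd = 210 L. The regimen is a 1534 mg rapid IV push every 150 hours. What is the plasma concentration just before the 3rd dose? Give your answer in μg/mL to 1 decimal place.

f = (1/2)^(τ/t½) = (1/2)^(150/39) ≈ 0.0695.
C₀ = D/Vd = 1534/210 ≈ 7.305 μg/mL.
Before the 3rd dose, 2 doses have been given. Superposition: Cmin = C₀·(f + f²).
≈ 7.305 × (0.0695 + 0.0048) ≈ 7.305 × 0.0743 ≈ 0.543 μg/mL.

0.5 μg/mL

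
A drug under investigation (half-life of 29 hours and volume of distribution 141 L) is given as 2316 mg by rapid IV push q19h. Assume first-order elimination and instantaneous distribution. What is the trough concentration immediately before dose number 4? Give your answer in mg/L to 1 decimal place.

21.3 mg/L

f = (1/2)^(τ/t½) = (1/2)^(19/29) ≈ 0.6350.
C₀ = D/Vd = 2316/141 ≈ 16.426 mg/L.
Before the 4th dose, 3 doses have been given. Superposition: Cmin = C₀·(f + f² + … + f^3).
≈ 16.426 × (0.6350 + 0.4032 + 0.2560) ≈ 16.426 × 1.2942 ≈ 21.259 mg/L.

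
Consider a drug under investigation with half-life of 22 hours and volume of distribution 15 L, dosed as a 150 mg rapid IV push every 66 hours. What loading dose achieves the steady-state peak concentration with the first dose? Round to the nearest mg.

171 mg

f = (1/2)^(66/22) ≈ 0.125000; accumulation ratio R = 1/(1−f) ≈ 1.14286.
Loading dose to hit Cmax,ss on first dose: D_load = D_maint·R ≈ 150 × 1.14286 ≈ 171.43 mg.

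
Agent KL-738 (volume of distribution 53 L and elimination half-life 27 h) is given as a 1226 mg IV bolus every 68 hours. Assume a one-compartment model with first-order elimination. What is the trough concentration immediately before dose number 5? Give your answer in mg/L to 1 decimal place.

f = (1/2)^(τ/t½) = (1/2)^(68/27) ≈ 0.1745.
C₀ = D/Vd = 1226/53 ≈ 23.132 mg/L.
Before the 5th dose, 4 doses have been given. Superposition: Cmin = C₀·(f + f² + … + f^4).
≈ 23.132 × (0.1745 + 0.0305 + 0.0053 + 0.0009) ≈ 23.132 × 0.2112 ≈ 4.885 mg/L.

4.9 mg/L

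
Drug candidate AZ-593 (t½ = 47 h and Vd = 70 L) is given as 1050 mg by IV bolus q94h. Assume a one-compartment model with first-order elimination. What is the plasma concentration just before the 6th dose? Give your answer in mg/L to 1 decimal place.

5.0 mg/L

f = (1/2)^(τ/t½) = (1/2)^(94/47) ≈ 0.2500.
C₀ = D/Vd = 1050/70 ≈ 15.000 mg/L.
Before the 6th dose, 5 doses have been given. Superposition: Cmin = C₀·(f + f² + … + f^5).
≈ 15.000 × (0.2500 + 0.0625 + 0.0156 + 0.0039 + 0.0010) ≈ 15.000 × 0.3330 ≈ 4.995 mg/L.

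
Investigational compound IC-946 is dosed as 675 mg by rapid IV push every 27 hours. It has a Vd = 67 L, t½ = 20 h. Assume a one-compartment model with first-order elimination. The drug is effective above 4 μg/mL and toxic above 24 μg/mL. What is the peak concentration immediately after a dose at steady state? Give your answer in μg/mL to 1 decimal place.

16.6 μg/mL

τ/t½ = 27/20 ≈ 1.35, so fraction remaining f = (1/2)^(27/20) ≈ 0.3923.
Accumulation ratio R = 1/(1 − f) ≈ 1/0.6077 ≈ 1.6455.
Single-dose peak C₀ = D/Vd = 675/67 ≈ 10.075 μg/mL.
Steady-state peak Cmax,ss = C₀·R ≈ 10.075 × 1.6455 ≈ 16.578 μg/mL.
Peak 16.6 μg/mL vs MTC 24 μg/mL: below toxic threshold.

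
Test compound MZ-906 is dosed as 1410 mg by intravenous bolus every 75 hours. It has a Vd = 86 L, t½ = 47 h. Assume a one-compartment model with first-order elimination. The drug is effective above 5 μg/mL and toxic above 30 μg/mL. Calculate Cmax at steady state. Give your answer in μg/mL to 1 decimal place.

τ/t½ = 75/47 ≈ 1.5957, so fraction remaining f = (1/2)^(75/47) ≈ 0.3309.
Accumulation ratio R = 1/(1 − f) ≈ 1/0.6691 ≈ 1.4945.
Single-dose peak C₀ = D/Vd = 1410/86 ≈ 16.395 μg/mL.
Steady-state peak Cmax,ss = C₀·R ≈ 16.395 × 1.4945 ≈ 24.502 μg/mL.
Peak 24.5 μg/mL vs MTC 30 μg/mL: below toxic threshold.

24.5 μg/mL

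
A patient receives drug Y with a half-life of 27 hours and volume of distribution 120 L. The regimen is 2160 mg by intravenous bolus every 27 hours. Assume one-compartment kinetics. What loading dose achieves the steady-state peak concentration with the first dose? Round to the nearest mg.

4320 mg

f = (1/2)^(27/27) ≈ 0.500000; accumulation ratio R = 1/(1−f) ≈ 2.00000.
Loading dose to hit Cmax,ss on first dose: D_load = D_maint·R ≈ 2160 × 2.00000 ≈ 4320.00 mg.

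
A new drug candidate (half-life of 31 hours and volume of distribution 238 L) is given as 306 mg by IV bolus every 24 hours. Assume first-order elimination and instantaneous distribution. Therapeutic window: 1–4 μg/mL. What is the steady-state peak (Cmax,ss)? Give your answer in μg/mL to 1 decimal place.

3.1 μg/mL

τ/t½ = 24/31 ≈ 0.77419, so fraction remaining f = (1/2)^(24/31) ≈ 0.5847.
At steady state, accumulation factor R = 1/(1 − e^(−kτ)) ≈ 2.4079.
Each bolus raises the concentration by D/Vd = 306/238 ≈ 1.286 μg/mL.
Steady-state peak Cmax,ss = C₀·R ≈ 1.286 × 2.4079 ≈ 3.097 μg/mL.
Peak 3.1 μg/mL vs MTC 4 μg/mL: below toxic threshold.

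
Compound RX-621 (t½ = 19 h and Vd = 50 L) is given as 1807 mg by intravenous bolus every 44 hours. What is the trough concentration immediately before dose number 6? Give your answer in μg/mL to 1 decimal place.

f = (1/2)^(τ/t½) = (1/2)^(44/19) ≈ 0.2009.
C₀ = D/Vd = 1807/50 ≈ 36.140 μg/mL.
Before the 6th dose, 5 doses have been given. Superposition: Cmin = C₀·(f + f² + … + f^5).
≈ 36.140 × (0.2009 + 0.0404 + 0.0081 + 0.0016 + 0.0003) ≈ 36.140 × 0.2513 ≈ 9.082 μg/mL.

9.1 μg/mL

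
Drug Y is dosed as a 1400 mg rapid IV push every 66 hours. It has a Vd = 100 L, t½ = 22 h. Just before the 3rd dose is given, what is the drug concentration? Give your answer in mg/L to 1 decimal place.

f = (1/2)^(τ/t½) = (1/2)^(66/22) ≈ 0.1250.
C₀ = D/Vd = 1400/100 ≈ 14.000 mg/L.
Before the 3rd dose, 2 doses have been given. Superposition: Cmin = C₀·(f + f²).
≈ 14.000 × (0.1250 + 0.0156) ≈ 14.000 × 0.1406 ≈ 1.968 mg/L.

2.0 mg/L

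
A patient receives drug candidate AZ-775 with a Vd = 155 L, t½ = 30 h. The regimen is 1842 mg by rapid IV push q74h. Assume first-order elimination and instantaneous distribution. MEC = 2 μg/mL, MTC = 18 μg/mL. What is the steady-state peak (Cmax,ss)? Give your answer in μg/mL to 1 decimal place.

τ/t½ = 74/30 ≈ 2.4667, so fraction remaining f = (1/2)^(74/30) ≈ 0.1809.
At steady state, accumulation factor R = 1/(1 − e^(−kτ)) ≈ 1.2209.
Each bolus raises the concentration by D/Vd = 1842/155 ≈ 11.884 μg/mL.
Steady-state peak Cmax,ss = C₀·R ≈ 11.884 × 1.2209 ≈ 14.509 μg/mL.
Peak 14.5 μg/mL vs MTC 18 μg/mL: below toxic threshold.

14.5 μg/mL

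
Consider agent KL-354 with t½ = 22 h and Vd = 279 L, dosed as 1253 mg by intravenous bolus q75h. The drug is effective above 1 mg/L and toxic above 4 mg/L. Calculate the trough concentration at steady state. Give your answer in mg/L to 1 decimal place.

Over one 75-h interval, 75/22 ≈ 3.4091 half-lives elapse, leaving f ≈ 0.0941 of each dose.
Accumulation ratio R = 1/(1 − f) ≈ 1/0.9059 ≈ 1.1039.
Single-dose peak C₀ = D/Vd = 1253/279 ≈ 4.491 mg/L.
Steady-state peak Cmax,ss = C₀·R ≈ 4.491 × 1.1039 ≈ 4.958 mg/L.
Steady-state trough Cmin,ss = Cmax,ss·f ≈ 4.958 × 0.0941 ≈ 0.467 mg/L.
Trough 0.5 mg/L vs MEC 1 mg/L: subtherapeutic.

0.5 mg/L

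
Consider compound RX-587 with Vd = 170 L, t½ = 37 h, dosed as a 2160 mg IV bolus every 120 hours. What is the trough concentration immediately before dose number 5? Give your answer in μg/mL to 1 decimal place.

f = (1/2)^(τ/t½) = (1/2)^(120/37) ≈ 0.1056.
C₀ = D/Vd = 2160/170 ≈ 12.706 μg/mL.
Before the 5th dose, 4 doses have been given. Superposition: Cmin = C₀·(f + f² + … + f^4).
≈ 12.706 × (0.1056 + 0.0112 + 0.0012 + 0.0001) ≈ 12.706 × 0.1181 ≈ 1.501 μg/mL.

1.5 μg/mL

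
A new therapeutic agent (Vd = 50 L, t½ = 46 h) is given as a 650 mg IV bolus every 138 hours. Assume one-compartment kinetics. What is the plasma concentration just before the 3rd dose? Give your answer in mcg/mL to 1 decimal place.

1.8 mcg/mL

f = (1/2)^(τ/t½) = (1/2)^(138/46) ≈ 0.1250.
C₀ = D/Vd = 650/50 ≈ 13.000 mcg/mL.
Before the 3rd dose, 2 doses have been given. Superposition: Cmin = C₀·(f + f²).
≈ 13.000 × (0.1250 + 0.0156) ≈ 13.000 × 0.1406 ≈ 1.828 mcg/mL.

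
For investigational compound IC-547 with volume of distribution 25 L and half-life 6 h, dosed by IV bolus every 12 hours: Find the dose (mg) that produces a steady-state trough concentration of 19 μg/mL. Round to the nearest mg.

1425 mg

τ/t½ = 12/6 ≈ 2, so f = (1/2)^(12/6) ≈ 0.250000.
Cmin,ss = (D/Vd)·f/(1−f), so D = Cmin,ss·Vd·(1−f)/f.
D = 19 × 25 × (1−f)/f ≈ 19 × 25 × 3.00000 ≈ 1425.00 mg.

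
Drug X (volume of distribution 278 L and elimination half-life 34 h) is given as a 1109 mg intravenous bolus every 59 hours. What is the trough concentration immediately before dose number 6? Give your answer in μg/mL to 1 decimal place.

f = (1/2)^(τ/t½) = (1/2)^(59/34) ≈ 0.3003.
C₀ = D/Vd = 1109/278 ≈ 3.989 μg/mL.
Before the 6th dose, 5 doses have been given. Superposition: Cmin = C₀·(f + f² + … + f^5).
≈ 3.989 × (0.3003 + 0.0902 + 0.0271 + 0.0081 + 0.0024) ≈ 3.989 × 0.4281 ≈ 1.708 μg/mL.

1.7 μg/mL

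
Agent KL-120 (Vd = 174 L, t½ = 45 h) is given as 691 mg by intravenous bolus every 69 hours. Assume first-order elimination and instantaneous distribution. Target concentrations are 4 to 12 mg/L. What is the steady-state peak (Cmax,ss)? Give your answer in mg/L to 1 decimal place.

τ/t½ = 69/45 ≈ 1.5333, so fraction remaining f = (1/2)^(69/45) ≈ 0.3455.
At steady state, accumulation factor R = 1/(1 − e^(−kτ)) ≈ 1.5279.
Single-dose peak C₀ = D/Vd = 691/174 ≈ 3.971 mg/L.
Cmax,ss = C₀/(1 − f) ≈ 3.971/0.6545 ≈ 6.067 mg/L.
Peak 6.1 mg/L vs MTC 12 mg/L: below toxic threshold.

6.1 mg/L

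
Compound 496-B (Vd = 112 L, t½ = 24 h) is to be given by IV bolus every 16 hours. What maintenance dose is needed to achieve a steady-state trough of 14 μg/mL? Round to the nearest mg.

τ/t½ = 16/24 ≈ 0.66667, so f = (1/2)^(16/24) ≈ 0.629961.
Cmin,ss = (D/Vd)·f/(1−f), so D = Cmin,ss·Vd·(1−f)/f.
D = 14 × 112 × (1−f)/f ≈ 14 × 112 × 0.58740 ≈ 921.04 mg.

921 mg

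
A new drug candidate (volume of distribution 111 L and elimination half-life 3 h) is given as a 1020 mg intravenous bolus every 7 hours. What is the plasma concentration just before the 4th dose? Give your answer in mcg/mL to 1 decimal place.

f = (1/2)^(τ/t½) = (1/2)^(7/3) ≈ 0.1984.
C₀ = D/Vd = 1020/111 ≈ 9.189 mcg/mL.
Before the 4th dose, 3 doses have been given. Superposition: Cmin = C₀·(f + f² + … + f^3).
≈ 9.189 × (0.1984 + 0.0394 + 0.0078) ≈ 9.189 × 0.2456 ≈ 2.257 mcg/mL.

2.3 mcg/mL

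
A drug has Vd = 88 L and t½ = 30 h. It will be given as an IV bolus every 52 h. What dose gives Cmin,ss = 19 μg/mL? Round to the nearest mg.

3887 mg

τ/t½ = 52/30 ≈ 1.7333, so f = (1/2)^(52/30) ≈ 0.300756.
Cmin,ss = (D/Vd)·f/(1−f), so D = Cmin,ss·Vd·(1−f)/f.
D = 19 × 88 × (1−f)/f ≈ 19 × 88 × 2.32495 ≈ 3887.32 mg.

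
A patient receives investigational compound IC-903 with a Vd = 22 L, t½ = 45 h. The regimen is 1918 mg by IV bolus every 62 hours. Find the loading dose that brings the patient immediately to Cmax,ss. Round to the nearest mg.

f = (1/2)^(62/45) ≈ 0.384811; accumulation ratio R = 1/(1−f) ≈ 1.62552.
Loading dose to hit Cmax,ss on first dose: D_load = D_maint·R ≈ 1918 × 1.62552 ≈ 3117.75 mg.

3118 mg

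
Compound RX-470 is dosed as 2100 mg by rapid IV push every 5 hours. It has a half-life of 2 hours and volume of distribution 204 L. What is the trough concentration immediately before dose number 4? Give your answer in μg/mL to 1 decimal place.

2.2 μg/mL

f = (1/2)^(τ/t½) = (1/2)^(5/2) ≈ 0.1768.
C₀ = D/Vd = 2100/204 ≈ 10.294 μg/mL.
Before the 4th dose, 3 doses have been given. Superposition: Cmin = C₀·(f + f² + … + f^3).
≈ 10.294 × (0.1768 + 0.0313 + 0.0055) ≈ 10.294 × 0.2136 ≈ 2.199 μg/mL.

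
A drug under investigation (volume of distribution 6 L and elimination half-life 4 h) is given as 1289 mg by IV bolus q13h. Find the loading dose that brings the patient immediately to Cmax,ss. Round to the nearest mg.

f = (1/2)^(13/4) ≈ 0.105112; accumulation ratio R = 1/(1−f) ≈ 1.11746.
Loading dose to hit Cmax,ss on first dose: D_load = D_maint·R ≈ 1289 × 1.11746 ≈ 1440.41 mg.

1440 mg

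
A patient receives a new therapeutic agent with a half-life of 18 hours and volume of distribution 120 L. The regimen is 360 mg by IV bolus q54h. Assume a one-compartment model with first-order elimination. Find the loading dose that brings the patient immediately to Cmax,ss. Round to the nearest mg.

f = (1/2)^(54/18) ≈ 0.125000; accumulation ratio R = 1/(1−f) ≈ 1.14286.
Loading dose to hit Cmax,ss on first dose: D_load = D_maint·R ≈ 360 × 1.14286 ≈ 411.43 mg.

411 mg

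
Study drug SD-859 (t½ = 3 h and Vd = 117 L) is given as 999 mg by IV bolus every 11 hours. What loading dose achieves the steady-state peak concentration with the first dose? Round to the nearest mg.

1084 mg

f = (1/2)^(11/3) ≈ 0.078745; accumulation ratio R = 1/(1−f) ≈ 1.08548.
Loading dose to hit Cmax,ss on first dose: D_load = D_maint·R ≈ 999 × 1.08548 ≈ 1084.39 mg.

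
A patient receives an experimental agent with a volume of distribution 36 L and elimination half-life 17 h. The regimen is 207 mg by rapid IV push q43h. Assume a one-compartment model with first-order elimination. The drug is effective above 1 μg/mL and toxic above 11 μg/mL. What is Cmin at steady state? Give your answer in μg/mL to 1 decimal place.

Over one 43-h interval, 43/17 ≈ 2.5294 half-lives elapse, leaving f ≈ 0.1732 of each dose.
At steady state, accumulation factor R = 1/(1 − e^(−kτ)) ≈ 1.2095.
Single-dose peak C₀ = D/Vd = 207/36 ≈ 5.750 μg/mL.
Cmax,ss = C₀/(1 − f) ≈ 5.750/0.8268 ≈ 6.955 μg/mL.
One interval later, Cmin,ss = Cmax,ss·e^(−kτ) ≈ 6.955 × 0.1732 ≈ 1.205 μg/mL.
Trough 1.2 μg/mL vs MEC 1 μg/mL: adequate.

1.2 μg/mL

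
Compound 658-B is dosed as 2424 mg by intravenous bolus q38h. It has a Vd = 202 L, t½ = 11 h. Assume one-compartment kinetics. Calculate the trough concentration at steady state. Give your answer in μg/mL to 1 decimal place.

1.2 μg/mL

k = ln2/t½ = ln2/11 ≈ 0.063013 h⁻¹; fraction remaining f = e^(−kτ) = e^(−0.063013×38) ≈ 0.0912.
At steady state, accumulation factor R = 1/(1 − e^(−kτ)) ≈ 1.1004.
Each bolus raises the concentration by D/Vd = 2424/202 ≈ 12.000 μg/mL.
Cmax,ss = C₀/(1 − f) ≈ 12.000/0.9088 ≈ 13.204 μg/mL.
One interval later, Cmin,ss = Cmax,ss·e^(−kτ) ≈ 13.204 × 0.0912 ≈ 1.204 μg/mL.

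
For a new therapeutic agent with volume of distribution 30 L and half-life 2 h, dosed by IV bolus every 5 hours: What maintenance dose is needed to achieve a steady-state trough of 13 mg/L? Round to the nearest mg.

1816 mg

τ/t½ = 5/2 ≈ 2.5, so f = (1/2)^(5/2) ≈ 0.176777.
Cmin,ss = (D/Vd)·f/(1−f), so D = Cmin,ss·Vd·(1−f)/f.
D = 13 × 30 × (1−f)/f ≈ 13 × 30 × 4.65684 ≈ 1816.17 mg.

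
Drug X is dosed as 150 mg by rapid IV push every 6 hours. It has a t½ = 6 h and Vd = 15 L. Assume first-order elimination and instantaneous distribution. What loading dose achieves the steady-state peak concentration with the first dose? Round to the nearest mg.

300 mg

f = (1/2)^(6/6) ≈ 0.500000; accumulation ratio R = 1/(1−f) ≈ 2.00000.
Loading dose to hit Cmax,ss on first dose: D_load = D_maint·R ≈ 150 × 2.00000 ≈ 300.00 mg.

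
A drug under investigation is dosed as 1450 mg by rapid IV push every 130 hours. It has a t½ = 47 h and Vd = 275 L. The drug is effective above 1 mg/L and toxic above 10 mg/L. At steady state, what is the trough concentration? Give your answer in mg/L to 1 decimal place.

k = ln2/t½ = ln2/47 ≈ 0.014748 h⁻¹; fraction remaining f = e^(−kτ) = e^(−0.014748×130) ≈ 0.1470.
Each bolus raises the concentration by D/Vd = 1450/275 ≈ 5.273 mg/L.
Steady-state trough Cmin,ss = C₀·f/(1−f) ≈ 5.273 × 0.1470/0.8530 ≈ 0.909 mg/L.
Trough 0.9 mg/L vs MEC 1 mg/L: subtherapeutic.

0.9 mg/L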